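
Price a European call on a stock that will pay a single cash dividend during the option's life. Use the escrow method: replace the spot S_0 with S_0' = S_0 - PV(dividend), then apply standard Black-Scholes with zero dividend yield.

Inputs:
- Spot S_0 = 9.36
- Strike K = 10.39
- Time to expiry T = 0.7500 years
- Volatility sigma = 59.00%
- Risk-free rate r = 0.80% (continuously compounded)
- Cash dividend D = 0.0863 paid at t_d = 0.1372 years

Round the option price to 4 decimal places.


PV(D) = D * exp(-r * t_d) = 0.0863 * 0.99890300 = 0.08620533
S_0' = S_0 - PV(D) = 9.3600 - 0.08620533 = 9.27379467
d1 = (ln(S_0'/K) + (r + sigma^2/2)*T) / (sigma*sqrt(T)) = 0.04479130
d2 = d1 - sigma*sqrt(T) = -0.46616368
exp(-rT) = 0.99401796
N(d1) = 0.51786317; N(d2) = 0.32054917
C = S_0' * N(d1) - K * exp(-rT) * N(d2) = 9.27379467 * 0.51786317 - 10.3900 * 0.99401796 * 0.32054917 = 1.4920

Answer: Price = 1.4920


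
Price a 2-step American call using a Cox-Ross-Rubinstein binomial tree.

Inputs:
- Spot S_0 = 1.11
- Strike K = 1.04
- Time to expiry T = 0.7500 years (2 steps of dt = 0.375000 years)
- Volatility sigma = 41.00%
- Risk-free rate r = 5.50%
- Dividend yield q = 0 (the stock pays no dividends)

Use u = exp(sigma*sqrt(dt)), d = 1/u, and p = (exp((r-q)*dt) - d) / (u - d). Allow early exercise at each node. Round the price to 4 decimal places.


Answer: Price = V(0,0) = 0.2081

Derivation:
dt = T/N = 0.375000
u = exp(sigma*sqrt(dt)) = 1.285404; d = 1/u = 0.777966
p = (exp((r-q)*dt) - d) / (u - d) = 0.478627
Discount per step: exp(-r*dt) = 0.979586
Stock lattice S(k, i) with i counting down-moves:
  k=0: S(0,0) = 1.1100
  k=1: S(1,0) = 1.4268; S(1,1) = 0.8635
  k=2: S(2,0) = 1.8340; S(2,1) = 1.1100; S(2,2) = 0.6718
Terminal payoffs V(N, i) = max(S_T - K, 0):
  V(2,0) = 0.794011; V(2,1) = 0.070000; V(2,2) = 0.000000
Backward induction: V(k, i) = exp(-r*dt) * [p * V(k+1, i) + (1-p) * V(k+1, i+1)]; then take max(V_cont, immediate exercise) for American.
  V(1,0) = exp(-r*dt) * [p*0.794011 + (1-p)*0.070000] = 0.408028; exercise = 0.386798; V(1,0) = max -> 0.408028
  V(1,1) = exp(-r*dt) * [p*0.070000 + (1-p)*0.000000] = 0.032820; exercise = 0.000000; V(1,1) = max -> 0.032820
  V(0,0) = exp(-r*dt) * [p*0.408028 + (1-p)*0.032820] = 0.208069; exercise = 0.070000; V(0,0) = max -> 0.208069


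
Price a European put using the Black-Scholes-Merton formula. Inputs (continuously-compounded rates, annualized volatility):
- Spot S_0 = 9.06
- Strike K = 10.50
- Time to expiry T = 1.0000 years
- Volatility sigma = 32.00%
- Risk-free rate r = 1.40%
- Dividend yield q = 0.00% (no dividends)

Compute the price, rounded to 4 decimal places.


d1 = (ln(S/K) + (r - q + 0.5*sigma^2) * T) / (sigma * sqrt(T)) = -0.25720668
d2 = d1 - sigma * sqrt(T) = -0.57720668
exp(-rT) = 0.98609754; exp(-qT) = 1.00000000
P = K * exp(-rT) * N(-d2) - S_0 * exp(-qT) * N(-d1)
N(-d1) = 0.60149039; N(-d2) = 0.71810008
P = 10.5000 * 0.98609754 * 0.71810008 - 9.0600 * 1.00000000 * 0.60149039 = 1.9857

Answer: Price = 1.9857


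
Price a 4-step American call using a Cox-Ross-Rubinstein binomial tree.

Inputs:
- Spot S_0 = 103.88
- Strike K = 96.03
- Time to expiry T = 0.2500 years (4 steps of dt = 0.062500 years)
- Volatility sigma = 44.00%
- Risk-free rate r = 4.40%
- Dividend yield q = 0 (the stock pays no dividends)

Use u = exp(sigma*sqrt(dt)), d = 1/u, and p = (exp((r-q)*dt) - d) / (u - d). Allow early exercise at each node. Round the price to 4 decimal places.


Answer: Price = V(0,0) = 14.2457

Derivation:
dt = T/N = 0.062500
u = exp(sigma*sqrt(dt)) = 1.116278; d = 1/u = 0.895834
p = (exp((r-q)*dt) - d) / (u - d) = 0.485020
Discount per step: exp(-r*dt) = 0.997254
Stock lattice S(k, i) with i counting down-moves:
  k=0: S(0,0) = 103.8800
  k=1: S(1,0) = 115.9590; S(1,1) = 93.0592
  k=2: S(2,0) = 129.4425; S(2,1) = 103.8800; S(2,2) = 83.3657
  k=3: S(3,0) = 144.4938; S(3,1) = 115.9590; S(3,2) = 93.0592; S(3,3) = 74.6818
  k=4: S(4,0) = 161.2952; S(4,1) = 129.4425; S(4,2) = 103.8800; S(4,3) = 83.3657; S(4,4) = 66.9025
Terminal payoffs V(N, i) = max(S_T - K, 0):
  V(4,0) = 65.265226; V(4,1) = 33.412451; V(4,2) = 7.850000; V(4,3) = 0.000000; V(4,4) = 0.000000
Backward induction: V(k, i) = exp(-r*dt) * [p * V(k+1, i) + (1-p) * V(k+1, i+1)]; then take max(V_cont, immediate exercise) for American.
  V(3,0) = exp(-r*dt) * [p*65.265226 + (1-p)*33.412451] = 48.727489; exercise = 48.463769; V(3,0) = max -> 48.727489
  V(3,1) = exp(-r*dt) * [p*33.412451 + (1-p)*7.850000] = 20.192686; exercise = 19.928966; V(3,1) = max -> 20.192686
  V(3,2) = exp(-r*dt) * [p*7.850000 + (1-p)*0.000000] = 3.796949; exercise = 0.000000; V(3,2) = max -> 3.796949
  V(3,3) = exp(-r*dt) * [p*0.000000 + (1-p)*0.000000] = 0.000000; exercise = 0.000000; V(3,3) = max -> 0.000000
  V(2,0) = exp(-r*dt) * [p*48.727489 + (1-p)*20.192686] = 33.939166; exercise = 33.412451; V(2,0) = max -> 33.939166
  V(2,1) = exp(-r*dt) * [p*20.192686 + (1-p)*3.796949] = 11.716938; exercise = 7.850000; V(2,1) = max -> 11.716938
  V(2,2) = exp(-r*dt) * [p*3.796949 + (1-p)*0.000000] = 1.836537; exercise = 0.000000; V(2,2) = max -> 1.836537
  V(1,0) = exp(-r*dt) * [p*33.939166 + (1-p)*11.716938] = 22.433379; exercise = 19.928966; V(1,0) = max -> 22.433379
  V(1,1) = exp(-r*dt) * [p*11.716938 + (1-p)*1.836537] = 6.610522; exercise = 0.000000; V(1,1) = max -> 6.610522
  V(0,0) = exp(-r*dt) * [p*22.433379 + (1-p)*6.610522] = 14.245690; exercise = 7.850000; V(0,0) = max -> 14.245690


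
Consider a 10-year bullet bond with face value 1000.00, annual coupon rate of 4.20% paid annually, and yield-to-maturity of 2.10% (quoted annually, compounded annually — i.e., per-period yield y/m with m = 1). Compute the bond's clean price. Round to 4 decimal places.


Coupon per period c = face * coupon_rate / m = 42.000000
Periods per year m = 1; per-period yield y/m = 0.021000
Number of cashflows N = 10
Cashflows (t years, CF_t, discount factor 1/(1+y/m)^(m*t), PV):
  t = 1.0000: CF_t = 42.000000, DF = 0.979432, PV = 41.136141
  t = 2.0000: CF_t = 42.000000, DF = 0.959287, PV = 40.290050
  t = 3.0000: CF_t = 42.000000, DF = 0.939556, PV = 39.461361
  t = 4.0000: CF_t = 42.000000, DF = 0.920231, PV = 38.649717
  t = 5.0000: CF_t = 42.000000, DF = 0.901304, PV = 37.854767
  t = 6.0000: CF_t = 42.000000, DF = 0.882766, PV = 37.076168
  t = 7.0000: CF_t = 42.000000, DF = 0.864609, PV = 36.313582
  t = 8.0000: CF_t = 42.000000, DF = 0.846826, PV = 35.566682
  t = 9.0000: CF_t = 42.000000, DF = 0.829408, PV = 34.835144
  t = 10.0000: CF_t = 1042.000000, DF = 0.812349, PV = 846.467519
Price P = sum_t PV_t = 1187.651133

Answer: Price = 1187.6511


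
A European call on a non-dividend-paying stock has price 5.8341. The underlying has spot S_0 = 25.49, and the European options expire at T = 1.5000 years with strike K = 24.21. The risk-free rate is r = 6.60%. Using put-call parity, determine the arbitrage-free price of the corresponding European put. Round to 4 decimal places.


Put-call parity: C - P = S_0 * exp(-qT) - K * exp(-rT).
S_0 * exp(-qT) = 25.4900 * 1.00000000 = 25.49000000
K * exp(-rT) = 24.2100 * 0.90574271 = 21.92803096
P = C - S*exp(-qT) + K*exp(-rT)
P = 5.8341 - 25.49000000 + 21.92803096 = 2.2721

Answer: Put price = 2.2721


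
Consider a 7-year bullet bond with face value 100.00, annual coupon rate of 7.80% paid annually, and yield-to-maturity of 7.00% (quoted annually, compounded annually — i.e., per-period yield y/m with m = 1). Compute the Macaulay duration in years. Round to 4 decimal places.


Coupon per period c = face * coupon_rate / m = 7.800000
Periods per year m = 1; per-period yield y/m = 0.070000
Number of cashflows N = 7
Cashflows (t years, CF_t, discount factor 1/(1+y/m)^(m*t), PV):
  t = 1.0000: CF_t = 7.800000, DF = 0.934579, PV = 7.289720
  t = 2.0000: CF_t = 7.800000, DF = 0.873439, PV = 6.812822
  t = 3.0000: CF_t = 7.800000, DF = 0.816298, PV = 6.367123
  t = 4.0000: CF_t = 7.800000, DF = 0.762895, PV = 5.950583
  t = 5.0000: CF_t = 7.800000, DF = 0.712986, PV = 5.561292
  t = 6.0000: CF_t = 7.800000, DF = 0.666342, PV = 5.197469
  t = 7.0000: CF_t = 107.800000, DF = 0.622750, PV = 67.132422
Price P = sum_t PV_t = 104.311432
Macaulay numerator sum_t t * PV_t:
  t * PV_t at t = 1.0000: 7.289720
  t * PV_t at t = 2.0000: 13.625644
  t * PV_t at t = 3.0000: 19.101370
  t * PV_t at t = 4.0000: 23.802331
  t * PV_t at t = 5.0000: 27.806461
  t * PV_t at t = 6.0000: 31.184816
  t * PV_t at t = 7.0000: 469.926955
Macaulay duration D = (sum_t t * PV_t) / P = 592.737297 / 104.311432 = 5.682381

Answer: Macaulay duration = 5.6824 years


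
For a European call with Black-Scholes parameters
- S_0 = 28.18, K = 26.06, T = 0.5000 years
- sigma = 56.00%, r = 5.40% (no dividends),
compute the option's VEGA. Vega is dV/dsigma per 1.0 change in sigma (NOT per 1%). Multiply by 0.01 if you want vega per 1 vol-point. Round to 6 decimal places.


d1 = 0.4636876324; d2 = 0.0677078350
phi(d1) = 0.3582795815; exp(-qT) = 1.0000000000; exp(-rT) = 0.9733612415
Vega = S * exp(-qT) * phi(d1) * sqrt(T) = 28.1800 * 1.0000000000 * 0.3582795815 * 0.7071067812 = 7.139175

Answer: Vega = 7.139175


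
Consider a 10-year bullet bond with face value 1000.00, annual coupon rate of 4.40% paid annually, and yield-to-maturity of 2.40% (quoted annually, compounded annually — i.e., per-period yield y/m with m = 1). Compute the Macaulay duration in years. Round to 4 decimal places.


Coupon per period c = face * coupon_rate / m = 44.000000
Periods per year m = 1; per-period yield y/m = 0.024000
Number of cashflows N = 10
Cashflows (t years, CF_t, discount factor 1/(1+y/m)^(m*t), PV):
  t = 1.0000: CF_t = 44.000000, DF = 0.976562, PV = 42.968750
  t = 2.0000: CF_t = 44.000000, DF = 0.953674, PV = 41.961670
  t = 3.0000: CF_t = 44.000000, DF = 0.931323, PV = 40.978193
  t = 4.0000: CF_t = 44.000000, DF = 0.909495, PV = 40.017767
  t = 5.0000: CF_t = 44.000000, DF = 0.888178, PV = 39.079850
  t = 6.0000: CF_t = 44.000000, DF = 0.867362, PV = 38.163916
  t = 7.0000: CF_t = 44.000000, DF = 0.847033, PV = 37.269450
  t = 8.0000: CF_t = 44.000000, DF = 0.827181, PV = 36.395947
  t = 9.0000: CF_t = 44.000000, DF = 0.807794, PV = 35.542917
  t = 10.0000: CF_t = 1044.000000, DF = 0.788861, PV = 823.570785
Price P = sum_t PV_t = 1175.949246
Macaulay numerator sum_t t * PV_t:
  t * PV_t at t = 1.0000: 42.968750
  t * PV_t at t = 2.0000: 83.923340
  t * PV_t at t = 3.0000: 122.934580
  t * PV_t at t = 4.0000: 160.071068
  t * PV_t at t = 5.0000: 195.399252
  t * PV_t at t = 6.0000: 228.983499
  t * PV_t at t = 7.0000: 260.886148
  t * PV_t at t = 8.0000: 291.167576
  t * PV_t at t = 9.0000: 319.886253
  t * PV_t at t = 10.0000: 8235.707851
Macaulay duration D = (sum_t t * PV_t) / P = 9941.928315 / 1175.949246 = 8.454386

Answer: Macaulay duration = 8.4544 years


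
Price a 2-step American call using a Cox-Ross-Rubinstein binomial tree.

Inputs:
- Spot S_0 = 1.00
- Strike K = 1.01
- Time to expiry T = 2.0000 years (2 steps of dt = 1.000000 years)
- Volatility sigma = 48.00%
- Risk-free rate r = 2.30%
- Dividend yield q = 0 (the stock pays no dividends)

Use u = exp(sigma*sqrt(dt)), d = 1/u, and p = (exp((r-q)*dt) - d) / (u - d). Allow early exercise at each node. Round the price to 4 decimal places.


Answer: Price = V(0,0) = 0.2516

Derivation:
dt = T/N = 1.000000
u = exp(sigma*sqrt(dt)) = 1.616074; d = 1/u = 0.618783
p = (exp((r-q)*dt) - d) / (u - d) = 0.405582
Discount per step: exp(-r*dt) = 0.977262
Stock lattice S(k, i) with i counting down-moves:
  k=0: S(0,0) = 1.0000
  k=1: S(1,0) = 1.6161; S(1,1) = 0.6188
  k=2: S(2,0) = 2.6117; S(2,1) = 1.0000; S(2,2) = 0.3829
Terminal payoffs V(N, i) = max(S_T - K, 0):
  V(2,0) = 1.601696; V(2,1) = 0.000000; V(2,2) = 0.000000
Backward induction: V(k, i) = exp(-r*dt) * [p * V(k+1, i) + (1-p) * V(k+1, i+1)]; then take max(V_cont, immediate exercise) for American.
  V(1,0) = exp(-r*dt) * [p*1.601696 + (1-p)*0.000000] = 0.634848; exercise = 0.606074; V(1,0) = max -> 0.634848
  V(1,1) = exp(-r*dt) * [p*0.000000 + (1-p)*0.000000] = 0.000000; exercise = 0.000000; V(1,1) = max -> 0.000000
  V(0,0) = exp(-r*dt) * [p*0.634848 + (1-p)*0.000000] = 0.251628; exercise = 0.000000; V(0,0) = max -> 0.251628


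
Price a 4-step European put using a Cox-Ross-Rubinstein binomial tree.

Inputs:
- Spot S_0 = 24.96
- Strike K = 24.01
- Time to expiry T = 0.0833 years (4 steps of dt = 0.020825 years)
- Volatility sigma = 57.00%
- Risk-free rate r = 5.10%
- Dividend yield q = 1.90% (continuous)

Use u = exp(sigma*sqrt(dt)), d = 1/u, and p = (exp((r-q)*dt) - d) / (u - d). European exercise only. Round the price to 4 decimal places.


dt = T/N = 0.020825
u = exp(sigma*sqrt(dt)) = 1.085734; d = 1/u = 0.921036
p = (exp((r-q)*dt) - d) / (u - d) = 0.483495
Discount per step: exp(-r*dt) = 0.998938
Stock lattice S(k, i) with i counting down-moves:
  k=0: S(0,0) = 24.9600
  k=1: S(1,0) = 27.0999; S(1,1) = 22.9891
  k=2: S(2,0) = 29.4233; S(2,1) = 24.9600; S(2,2) = 21.1738
  k=3: S(3,0) = 31.9459; S(3,1) = 27.0999; S(3,2) = 22.9891; S(3,3) = 19.5018
  k=4: S(4,0) = 34.6847; S(4,1) = 29.4233; S(4,2) = 24.9600; S(4,3) = 21.1738; S(4,4) = 17.9619
Terminal payoffs V(N, i) = max(K - S_T, 0):
  V(4,0) = 0.000000; V(4,1) = 0.000000; V(4,2) = 0.000000; V(4,3) = 2.836241; V(4,4) = 6.048138
Backward induction: V(k, i) = exp(-r*dt) * [p * V(k+1, i) + (1-p) * V(k+1, i+1)].
  V(3,0) = exp(-r*dt) * [p*0.000000 + (1-p)*0.000000] = 0.000000
  V(3,1) = exp(-r*dt) * [p*0.000000 + (1-p)*0.000000] = 0.000000
  V(3,2) = exp(-r*dt) * [p*0.000000 + (1-p)*2.836241] = 1.463377
  V(3,3) = exp(-r*dt) * [p*2.836241 + (1-p)*6.048138] = 4.490430
  V(2,0) = exp(-r*dt) * [p*0.000000 + (1-p)*0.000000] = 0.000000
  V(2,1) = exp(-r*dt) * [p*0.000000 + (1-p)*1.463377] = 0.755039
  V(2,2) = exp(-r*dt) * [p*1.463377 + (1-p)*4.490430] = 3.023652
  V(1,0) = exp(-r*dt) * [p*0.000000 + (1-p)*0.755039] = 0.389567
  V(1,1) = exp(-r*dt) * [p*0.755039 + (1-p)*3.023652] = 1.924743
  V(0,0) = exp(-r*dt) * [p*0.389567 + (1-p)*1.924743] = 1.181238

Answer: Price = V(0,0) = 1.1812


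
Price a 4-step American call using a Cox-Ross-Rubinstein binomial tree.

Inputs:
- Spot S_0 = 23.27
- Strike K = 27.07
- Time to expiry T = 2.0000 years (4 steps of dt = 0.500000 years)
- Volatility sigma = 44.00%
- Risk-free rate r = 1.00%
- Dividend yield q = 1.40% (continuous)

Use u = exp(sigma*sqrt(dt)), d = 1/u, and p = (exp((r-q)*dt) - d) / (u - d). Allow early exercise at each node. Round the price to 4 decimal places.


Answer: Price = V(0,0) = 4.3922

Derivation:
dt = T/N = 0.500000
u = exp(sigma*sqrt(dt)) = 1.364963; d = 1/u = 0.732621
p = (exp((r-q)*dt) - d) / (u - d) = 0.419680
Discount per step: exp(-r*dt) = 0.995012
Stock lattice S(k, i) with i counting down-moves:
  k=0: S(0,0) = 23.2700
  k=1: S(1,0) = 31.7627; S(1,1) = 17.0481
  k=2: S(2,0) = 43.3549; S(2,1) = 23.2700; S(2,2) = 12.4898
  k=3: S(3,0) = 59.1778; S(3,1) = 31.7627; S(3,2) = 17.0481; S(3,3) = 9.1503
  k=4: S(4,0) = 80.7754; S(4,1) = 43.3549; S(4,2) = 23.2700; S(4,3) = 12.4898; S(4,4) = 6.7037
Terminal payoffs V(N, i) = max(S_T - K, 0):
  V(4,0) = 53.705436; V(4,1) = 16.284866; V(4,2) = 0.000000; V(4,3) = 0.000000; V(4,4) = 0.000000
Backward induction: V(k, i) = exp(-r*dt) * [p * V(k+1, i) + (1-p) * V(k+1, i+1)]; then take max(V_cont, immediate exercise) for American.
  V(3,0) = exp(-r*dt) * [p*53.705436 + (1-p)*16.284866] = 31.829982; exercise = 32.107768; V(3,0) = max -> 32.107768
  V(3,1) = exp(-r*dt) * [p*16.284866 + (1-p)*0.000000] = 6.800346; exercise = 4.692678; V(3,1) = max -> 6.800346
  V(3,2) = exp(-r*dt) * [p*0.000000 + (1-p)*0.000000] = 0.000000; exercise = 0.000000; V(3,2) = max -> 0.000000
  V(3,3) = exp(-r*dt) * [p*0.000000 + (1-p)*0.000000] = 0.000000; exercise = 0.000000; V(3,3) = max -> 0.000000
  V(2,0) = exp(-r*dt) * [p*32.107768 + (1-p)*6.800346] = 17.334475; exercise = 16.284866; V(2,0) = max -> 17.334475
  V(2,1) = exp(-r*dt) * [p*6.800346 + (1-p)*0.000000] = 2.839735; exercise = 0.000000; V(2,1) = max -> 2.839735
  V(2,2) = exp(-r*dt) * [p*0.000000 + (1-p)*0.000000] = 0.000000; exercise = 0.000000; V(2,2) = max -> 0.000000
  V(1,0) = exp(-r*dt) * [p*17.334475 + (1-p)*2.839735] = 8.878384; exercise = 4.692678; V(1,0) = max -> 8.878384
  V(1,1) = exp(-r*dt) * [p*2.839735 + (1-p)*0.000000] = 1.185836; exercise = 0.000000; V(1,1) = max -> 1.185836
  V(0,0) = exp(-r*dt) * [p*8.878384 + (1-p)*1.185836] = 4.392228; exercise = 0.000000; V(0,0) = max -> 4.392228


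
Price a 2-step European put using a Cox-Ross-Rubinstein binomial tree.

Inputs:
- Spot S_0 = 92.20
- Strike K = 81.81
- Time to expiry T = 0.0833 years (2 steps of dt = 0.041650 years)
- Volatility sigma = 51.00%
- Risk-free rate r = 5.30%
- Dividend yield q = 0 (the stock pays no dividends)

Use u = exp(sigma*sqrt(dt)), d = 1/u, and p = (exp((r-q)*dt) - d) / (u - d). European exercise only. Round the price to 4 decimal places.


dt = T/N = 0.041650
u = exp(sigma*sqrt(dt)) = 1.109692; d = 1/u = 0.901151
p = (exp((r-q)*dt) - d) / (u - d) = 0.484600
Discount per step: exp(-r*dt) = 0.997795
Stock lattice S(k, i) with i counting down-moves:
  k=0: S(0,0) = 92.2000
  k=1: S(1,0) = 102.3136; S(1,1) = 83.0861
  k=2: S(2,0) = 113.5366; S(2,1) = 92.2000; S(2,2) = 74.8731
Terminal payoffs V(N, i) = max(K - S_T, 0):
  V(2,0) = 0.000000; V(2,1) = 0.000000; V(2,2) = 6.936865
Backward induction: V(k, i) = exp(-r*dt) * [p * V(k+1, i) + (1-p) * V(k+1, i+1)].
  V(1,0) = exp(-r*dt) * [p*0.000000 + (1-p)*0.000000] = 0.000000
  V(1,1) = exp(-r*dt) * [p*0.000000 + (1-p)*6.936865] = 3.567379
  V(0,0) = exp(-r*dt) * [p*0.000000 + (1-p)*3.567379] = 1.834574

Answer: Price = V(0,0) = 1.8346


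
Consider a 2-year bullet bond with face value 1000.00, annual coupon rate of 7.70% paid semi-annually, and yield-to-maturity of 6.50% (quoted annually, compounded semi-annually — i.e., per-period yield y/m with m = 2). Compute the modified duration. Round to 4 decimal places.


Answer: Modified duration = 1.8333

Derivation:
Coupon per period c = face * coupon_rate / m = 38.500000
Periods per year m = 2; per-period yield y/m = 0.032500
Number of cashflows N = 4
Cashflows (t years, CF_t, discount factor 1/(1+y/m)^(m*t), PV):
  t = 0.5000: CF_t = 38.500000, DF = 0.968523, PV = 37.288136
  t = 1.0000: CF_t = 38.500000, DF = 0.938037, PV = 36.114417
  t = 1.5000: CF_t = 38.500000, DF = 0.908510, PV = 34.977644
  t = 2.0000: CF_t = 1038.500000, DF = 0.879913, PV = 913.789702
Price P = sum_t PV_t = 1022.169898
First compute Macaulay numerator sum_t t * PV_t:
  t * PV_t at t = 0.5000: 18.644068
  t * PV_t at t = 1.0000: 36.114417
  t * PV_t at t = 1.5000: 52.466465
  t * PV_t at t = 2.0000: 1827.579404
Macaulay duration D = 1934.804355 / 1022.169898 = 1.892840
Modified duration = D / (1 + y/m) = 1.892840 / (1 + 0.032500) = 1.833259


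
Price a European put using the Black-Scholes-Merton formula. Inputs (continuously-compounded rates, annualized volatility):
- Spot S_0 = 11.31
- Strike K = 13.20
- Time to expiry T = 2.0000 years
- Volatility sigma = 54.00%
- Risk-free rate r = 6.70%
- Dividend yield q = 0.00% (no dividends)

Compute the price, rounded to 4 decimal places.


Answer: Price = 3.5171

Derivation:
d1 = (ln(S/K) + (r - q + 0.5*sigma^2) * T) / (sigma * sqrt(T)) = 0.35495511
d2 = d1 - sigma * sqrt(T) = -0.40872021
exp(-rT) = 0.87459006; exp(-qT) = 1.00000000
P = K * exp(-rT) * N(-d2) - S_0 * exp(-qT) * N(-d1)
N(-d1) = 0.36131161; N(-d2) = 0.65862750
P = 13.2000 * 0.87459006 * 0.65862750 - 11.3100 * 1.00000000 * 0.36131161 = 3.5171


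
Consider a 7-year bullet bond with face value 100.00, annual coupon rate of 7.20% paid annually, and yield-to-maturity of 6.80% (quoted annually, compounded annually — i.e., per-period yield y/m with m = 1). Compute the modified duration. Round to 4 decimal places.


Answer: Modified duration = 5.3861

Derivation:
Coupon per period c = face * coupon_rate / m = 7.200000
Periods per year m = 1; per-period yield y/m = 0.068000
Number of cashflows N = 7
Cashflows (t years, CF_t, discount factor 1/(1+y/m)^(m*t), PV):
  t = 1.0000: CF_t = 7.200000, DF = 0.936330, PV = 6.741573
  t = 2.0000: CF_t = 7.200000, DF = 0.876713, PV = 6.312334
  t = 3.0000: CF_t = 7.200000, DF = 0.820892, PV = 5.910425
  t = 4.0000: CF_t = 7.200000, DF = 0.768626, PV = 5.534106
  t = 5.0000: CF_t = 7.200000, DF = 0.719687, PV = 5.181747
  t = 6.0000: CF_t = 7.200000, DF = 0.673864, PV = 4.851823
  t = 7.0000: CF_t = 107.200000, DF = 0.630959, PV = 67.638819
Price P = sum_t PV_t = 102.170829
First compute Macaulay numerator sum_t t * PV_t:
  t * PV_t at t = 1.0000: 6.741573
  t * PV_t at t = 2.0000: 12.624669
  t * PV_t at t = 3.0000: 17.731276
  t * PV_t at t = 4.0000: 22.136425
  t * PV_t at t = 5.0000: 25.908737
  t * PV_t at t = 6.0000: 29.110940
  t * PV_t at t = 7.0000: 473.471734
Macaulay duration D = 587.725353 / 102.170829 = 5.752379
Modified duration = D / (1 + y/m) = 5.752379 / (1 + 0.068000) = 5.386123


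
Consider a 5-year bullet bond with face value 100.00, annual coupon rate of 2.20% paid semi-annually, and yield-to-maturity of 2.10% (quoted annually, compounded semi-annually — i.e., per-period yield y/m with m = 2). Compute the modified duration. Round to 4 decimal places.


Answer: Modified duration = 4.7134

Derivation:
Coupon per period c = face * coupon_rate / m = 1.100000
Periods per year m = 2; per-period yield y/m = 0.010500
Number of cashflows N = 10
Cashflows (t years, CF_t, discount factor 1/(1+y/m)^(m*t), PV):
  t = 0.5000: CF_t = 1.100000, DF = 0.989609, PV = 1.088570
  t = 1.0000: CF_t = 1.100000, DF = 0.979326, PV = 1.077259
  t = 1.5000: CF_t = 1.100000, DF = 0.969150, PV = 1.066065
  t = 2.0000: CF_t = 1.100000, DF = 0.959080, PV = 1.054988
  t = 2.5000: CF_t = 1.100000, DF = 0.949114, PV = 1.044025
  t = 3.0000: CF_t = 1.100000, DF = 0.939252, PV = 1.033177
  t = 3.5000: CF_t = 1.100000, DF = 0.929492, PV = 1.022441
  t = 4.0000: CF_t = 1.100000, DF = 0.919834, PV = 1.011817
  t = 4.5000: CF_t = 1.100000, DF = 0.910276, PV = 1.001304
  t = 5.0000: CF_t = 101.100000, DF = 0.900818, PV = 91.072651
Price P = sum_t PV_t = 100.472298
First compute Macaulay numerator sum_t t * PV_t:
  t * PV_t at t = 0.5000: 0.544285
  t * PV_t at t = 1.0000: 1.077259
  t * PV_t at t = 1.5000: 1.599098
  t * PV_t at t = 2.0000: 2.109975
  t * PV_t at t = 2.5000: 2.610064
  t * PV_t at t = 3.0000: 3.099531
  t * PV_t at t = 3.5000: 3.578545
  t * PV_t at t = 4.0000: 4.047270
  t * PV_t at t = 4.5000: 4.505867
  t * PV_t at t = 5.0000: 455.363254
Macaulay duration D = 478.535147 / 100.472298 = 4.762857
Modified duration = D / (1 + y/m) = 4.762857 / (1 + 0.010500) = 4.713366


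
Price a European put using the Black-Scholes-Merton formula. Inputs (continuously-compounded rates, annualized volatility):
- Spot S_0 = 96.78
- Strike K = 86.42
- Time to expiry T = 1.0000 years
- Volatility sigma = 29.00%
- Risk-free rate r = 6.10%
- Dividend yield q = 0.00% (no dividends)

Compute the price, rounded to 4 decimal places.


Answer: Price = 4.3092

Derivation:
d1 = (ln(S/K) + (r - q + 0.5*sigma^2) * T) / (sigma * sqrt(T)) = 0.74576287
d2 = d1 - sigma * sqrt(T) = 0.45576287
exp(-rT) = 0.94082324; exp(-qT) = 1.00000000
P = K * exp(-rT) * N(-d2) - S_0 * exp(-qT) * N(-d1)
N(-d1) = 0.22790534; N(-d2) = 0.32428026
P = 86.4200 * 0.94082324 * 0.32428026 - 96.7800 * 1.00000000 * 0.22790534 = 4.3092


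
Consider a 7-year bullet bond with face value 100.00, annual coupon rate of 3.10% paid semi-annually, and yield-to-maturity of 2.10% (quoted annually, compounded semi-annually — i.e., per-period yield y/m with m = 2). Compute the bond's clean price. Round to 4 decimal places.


Coupon per period c = face * coupon_rate / m = 1.550000
Periods per year m = 2; per-period yield y/m = 0.010500
Number of cashflows N = 14
Cashflows (t years, CF_t, discount factor 1/(1+y/m)^(m*t), PV):
  t = 0.5000: CF_t = 1.550000, DF = 0.989609, PV = 1.533894
  t = 1.0000: CF_t = 1.550000, DF = 0.979326, PV = 1.517956
  t = 1.5000: CF_t = 1.550000, DF = 0.969150, PV = 1.502183
  t = 2.0000: CF_t = 1.550000, DF = 0.959080, PV = 1.486574
  t = 2.5000: CF_t = 1.550000, DF = 0.949114, PV = 1.471127
  t = 3.0000: CF_t = 1.550000, DF = 0.939252, PV = 1.455840
  t = 3.5000: CF_t = 1.550000, DF = 0.929492, PV = 1.440713
  t = 4.0000: CF_t = 1.550000, DF = 0.919834, PV = 1.425743
  t = 4.5000: CF_t = 1.550000, DF = 0.910276, PV = 1.410928
  t = 5.0000: CF_t = 1.550000, DF = 0.900818, PV = 1.396267
  t = 5.5000: CF_t = 1.550000, DF = 0.891457, PV = 1.381759
  t = 6.0000: CF_t = 1.550000, DF = 0.882194, PV = 1.367401
  t = 6.5000: CF_t = 1.550000, DF = 0.873027, PV = 1.353192
  t = 7.0000: CF_t = 101.550000, DF = 0.863956, PV = 87.734717
Price P = sum_t PV_t = 106.478293

Answer: Price = 106.4783


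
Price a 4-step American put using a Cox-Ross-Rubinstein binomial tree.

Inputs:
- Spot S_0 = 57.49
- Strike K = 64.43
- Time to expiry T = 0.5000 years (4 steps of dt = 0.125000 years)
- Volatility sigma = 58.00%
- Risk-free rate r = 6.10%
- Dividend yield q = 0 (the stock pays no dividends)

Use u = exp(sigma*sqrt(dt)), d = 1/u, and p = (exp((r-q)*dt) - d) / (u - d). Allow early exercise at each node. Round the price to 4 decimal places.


dt = T/N = 0.125000
u = exp(sigma*sqrt(dt)) = 1.227600; d = 1/u = 0.814598
p = (exp((r-q)*dt) - d) / (u - d) = 0.467447
Discount per step: exp(-r*dt) = 0.992404
Stock lattice S(k, i) with i counting down-moves:
  k=0: S(0,0) = 57.4900
  k=1: S(1,0) = 70.5747; S(1,1) = 46.8312
  k=2: S(2,0) = 86.6375; S(2,1) = 57.4900; S(2,2) = 38.1486
  k=3: S(3,0) = 106.3562; S(3,1) = 70.5747; S(3,2) = 46.8312; S(3,3) = 31.0758
  k=4: S(4,0) = 130.5629; S(4,1) = 86.6375; S(4,2) = 57.4900; S(4,3) = 38.1486; S(4,4) = 25.3142
Terminal payoffs V(N, i) = max(K - S_T, 0):
  V(4,0) = 0.000000; V(4,1) = 0.000000; V(4,2) = 6.940000; V(4,3) = 26.281399; V(4,4) = 39.115758
Backward induction: V(k, i) = exp(-r*dt) * [p * V(k+1, i) + (1-p) * V(k+1, i+1)]; then take max(V_cont, immediate exercise) for American.
  V(3,0) = exp(-r*dt) * [p*0.000000 + (1-p)*0.000000] = 0.000000; exercise = 0.000000; V(3,0) = max -> 0.000000
  V(3,1) = exp(-r*dt) * [p*0.000000 + (1-p)*6.940000] = 3.667846; exercise = 0.000000; V(3,1) = max -> 3.667846
  V(3,2) = exp(-r*dt) * [p*6.940000 + (1-p)*26.281399] = 17.109371; exercise = 17.598781; V(3,2) = max -> 17.598781
  V(3,3) = exp(-r*dt) * [p*26.281399 + (1-p)*39.115758] = 32.864829; exercise = 33.354239; V(3,3) = max -> 33.354239
  V(2,0) = exp(-r*dt) * [p*0.000000 + (1-p)*3.667846] = 1.938487; exercise = 0.000000; V(2,0) = max -> 1.938487
  V(2,1) = exp(-r*dt) * [p*3.667846 + (1-p)*17.598781] = 11.002598; exercise = 6.940000; V(2,1) = max -> 11.002598
  V(2,2) = exp(-r*dt) * [p*17.598781 + (1-p)*33.354239] = 25.791988; exercise = 26.281399; V(2,2) = max -> 26.281399
  V(1,0) = exp(-r*dt) * [p*1.938487 + (1-p)*11.002598] = 6.714218; exercise = 0.000000; V(1,0) = max -> 6.714218
  V(1,1) = exp(-r*dt) * [p*11.002598 + (1-p)*26.281399] = 18.993993; exercise = 17.598781; V(1,1) = max -> 18.993993
  V(0,0) = exp(-r*dt) * [p*6.714218 + (1-p)*18.993993] = 13.153178; exercise = 6.940000; V(0,0) = max -> 13.153178

Answer: Price = V(0,0) = 13.1532


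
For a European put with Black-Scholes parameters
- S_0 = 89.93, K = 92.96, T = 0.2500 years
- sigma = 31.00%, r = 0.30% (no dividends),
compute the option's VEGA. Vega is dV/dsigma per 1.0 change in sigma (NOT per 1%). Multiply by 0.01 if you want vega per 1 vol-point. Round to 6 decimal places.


Answer: Vega = 17.784120

Derivation:
d1 = -0.1314529237; d2 = -0.2864529237
phi(d1) = 0.3955102922; exp(-qT) = 1.0000000000; exp(-rT) = 0.9992502812
Vega = S * exp(-qT) * phi(d1) * sqrt(T) = 89.9300 * 1.0000000000 * 0.3955102922 * 0.5000000000 = 17.784120


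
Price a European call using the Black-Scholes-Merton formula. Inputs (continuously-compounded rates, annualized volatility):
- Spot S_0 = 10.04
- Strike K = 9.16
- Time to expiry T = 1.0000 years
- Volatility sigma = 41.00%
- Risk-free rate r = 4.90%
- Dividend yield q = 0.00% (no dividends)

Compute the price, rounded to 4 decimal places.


Answer: Price = 2.2702

Derivation:
d1 = (ln(S/K) + (r - q + 0.5*sigma^2) * T) / (sigma * sqrt(T)) = 0.54824618
d2 = d1 - sigma * sqrt(T) = 0.13824618
exp(-rT) = 0.95218113; exp(-qT) = 1.00000000
C = S_0 * exp(-qT) * N(d1) - K * exp(-rT) * N(d2)
N(d1) = 0.70823856; N(d2) = 0.55497707
C = 10.0400 * 1.00000000 * 0.70823856 - 9.1600 * 0.95218113 * 0.55497707 = 2.2702


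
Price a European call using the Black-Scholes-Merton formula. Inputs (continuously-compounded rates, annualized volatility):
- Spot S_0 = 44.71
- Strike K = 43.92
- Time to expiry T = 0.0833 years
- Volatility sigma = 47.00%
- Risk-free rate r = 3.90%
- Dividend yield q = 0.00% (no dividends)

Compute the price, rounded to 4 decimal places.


d1 = (ln(S/K) + (r - q + 0.5*sigma^2) * T) / (sigma * sqrt(T)) = 0.22319601
d2 = d1 - sigma * sqrt(T) = 0.08754584
exp(-rT) = 0.99675657; exp(-qT) = 1.00000000
C = S_0 * exp(-qT) * N(d1) - K * exp(-rT) * N(d2)
N(d1) = 0.58830852; N(d2) = 0.53488117
C = 44.7100 * 1.00000000 * 0.58830852 - 43.9200 * 0.99675657 * 0.53488117 = 2.8875

Answer: Price = 2.8875


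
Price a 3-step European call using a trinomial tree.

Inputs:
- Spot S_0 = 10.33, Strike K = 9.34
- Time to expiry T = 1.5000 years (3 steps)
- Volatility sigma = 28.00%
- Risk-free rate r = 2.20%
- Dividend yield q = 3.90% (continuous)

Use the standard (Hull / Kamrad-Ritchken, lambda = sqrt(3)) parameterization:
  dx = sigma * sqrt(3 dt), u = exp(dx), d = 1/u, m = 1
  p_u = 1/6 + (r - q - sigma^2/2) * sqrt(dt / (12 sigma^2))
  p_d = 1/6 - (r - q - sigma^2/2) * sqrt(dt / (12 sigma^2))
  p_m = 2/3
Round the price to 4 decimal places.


Answer: Price = V(0,0) = 1.6583

Derivation:
dt = T/N = 0.500000; dx = sigma*sqrt(3*dt) = 0.342929
u = exp(dx) = 1.409068; d = 1/u = 0.709689
p_u = 0.125696, p_m = 0.666667, p_d = 0.207637
Discount per step: exp(-r*dt) = 0.989060
Stock lattice S(k, j) with j the centered position index:
  k=0: S(0,+0) = 10.3300
  k=1: S(1,-1) = 7.3311; S(1,+0) = 10.3300; S(1,+1) = 14.5557
  k=2: S(2,-2) = 5.2028; S(2,-1) = 7.3311; S(2,+0) = 10.3300; S(2,+1) = 14.5557; S(2,+2) = 20.5099
  k=3: S(3,-3) = 3.6924; S(3,-2) = 5.2028; S(3,-1) = 7.3311; S(3,+0) = 10.3300; S(3,+1) = 14.5557; S(3,+2) = 20.5099; S(3,+3) = 28.8999
Terminal payoffs V(N, j) = max(S_T - K, 0):
  V(3,-3) = 0.000000; V(3,-2) = 0.000000; V(3,-1) = 0.000000; V(3,+0) = 0.990000; V(3,+1) = 5.215673; V(3,+2) = 11.169935; V(3,+3) = 19.559895
Backward induction: V(k, j) = exp(-r*dt) * [p_u * V(k+1, j+1) + p_m * V(k+1, j) + p_d * V(k+1, j-1)]
  V(2,-2) = exp(-r*dt) * [p_u*0.000000 + p_m*0.000000 + p_d*0.000000] = 0.000000
  V(2,-1) = exp(-r*dt) * [p_u*0.990000 + p_m*0.000000 + p_d*0.000000] = 0.123078
  V(2,+0) = exp(-r*dt) * [p_u*5.215673 + p_m*0.990000 + p_d*0.000000] = 1.301197
  V(2,+1) = exp(-r*dt) * [p_u*11.169935 + p_m*5.215673 + p_d*0.990000] = 5.031046
  V(2,+2) = exp(-r*dt) * [p_u*19.559895 + p_m*11.169935 + p_d*5.215673] = 10.867985
  V(1,-1) = exp(-r*dt) * [p_u*1.301197 + p_m*0.123078 + p_d*0.000000] = 0.242920
  V(1,+0) = exp(-r*dt) * [p_u*5.031046 + p_m*1.301197 + p_d*0.123078] = 1.508715
  V(1,+1) = exp(-r*dt) * [p_u*10.867985 + p_m*5.031046 + p_d*1.301197] = 4.935678
  V(0,+0) = exp(-r*dt) * [p_u*4.935678 + p_m*1.508715 + p_d*0.242920] = 1.658303


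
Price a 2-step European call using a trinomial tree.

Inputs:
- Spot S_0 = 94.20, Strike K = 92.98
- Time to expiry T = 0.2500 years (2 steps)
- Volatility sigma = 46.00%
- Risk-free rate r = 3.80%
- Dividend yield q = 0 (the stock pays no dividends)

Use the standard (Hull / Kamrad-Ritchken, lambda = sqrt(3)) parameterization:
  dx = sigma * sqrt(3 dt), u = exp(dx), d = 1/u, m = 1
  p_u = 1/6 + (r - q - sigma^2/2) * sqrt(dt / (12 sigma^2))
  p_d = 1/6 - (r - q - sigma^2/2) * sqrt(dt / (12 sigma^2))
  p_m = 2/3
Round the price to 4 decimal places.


Answer: Price = V(0,0) = 8.6365

Derivation:
dt = T/N = 0.125000; dx = sigma*sqrt(3*dt) = 0.281691
u = exp(dx) = 1.325370; d = 1/u = 0.754507
p_u = 0.151624, p_m = 0.666667, p_d = 0.181710
Discount per step: exp(-r*dt) = 0.995261
Stock lattice S(k, j) with j the centered position index:
  k=0: S(0,+0) = 94.2000
  k=1: S(1,-1) = 71.0745; S(1,+0) = 94.2000; S(1,+1) = 124.8498
  k=2: S(2,-2) = 53.6262; S(2,-1) = 71.0745; S(2,+0) = 94.2000; S(2,+1) = 124.8498; S(2,+2) = 165.4721
Terminal payoffs V(N, j) = max(S_T - K, 0):
  V(2,-2) = 0.000000; V(2,-1) = 0.000000; V(2,+0) = 1.220000; V(2,+1) = 31.869811; V(2,+2) = 72.492137
Backward induction: V(k, j) = exp(-r*dt) * [p_u * V(k+1, j+1) + p_m * V(k+1, j) + p_d * V(k+1, j-1)]
  V(1,-1) = exp(-r*dt) * [p_u*1.220000 + p_m*0.000000 + p_d*0.000000] = 0.184104
  V(1,+0) = exp(-r*dt) * [p_u*31.869811 + p_m*1.220000 + p_d*0.000000] = 5.618796
  V(1,+1) = exp(-r*dt) * [p_u*72.492137 + p_m*31.869811 + p_d*1.220000] = 32.305927
  V(0,+0) = exp(-r*dt) * [p_u*32.305927 + p_m*5.618796 + p_d*0.184104] = 8.636538


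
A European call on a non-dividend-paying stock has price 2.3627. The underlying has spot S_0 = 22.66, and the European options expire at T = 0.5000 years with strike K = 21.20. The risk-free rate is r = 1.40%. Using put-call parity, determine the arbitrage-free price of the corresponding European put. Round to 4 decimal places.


Put-call parity: C - P = S_0 * exp(-qT) - K * exp(-rT).
S_0 * exp(-qT) = 22.6600 * 1.00000000 = 22.66000000
K * exp(-rT) = 21.2000 * 0.99302444 = 21.05211819
P = C - S*exp(-qT) + K*exp(-rT)
P = 2.3627 - 22.66000000 + 21.05211819 = 0.7548

Answer: Put price = 0.7548


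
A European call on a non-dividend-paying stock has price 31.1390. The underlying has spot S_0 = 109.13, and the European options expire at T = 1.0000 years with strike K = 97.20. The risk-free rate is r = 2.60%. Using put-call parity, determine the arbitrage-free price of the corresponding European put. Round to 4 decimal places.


Put-call parity: C - P = S_0 * exp(-qT) - K * exp(-rT).
S_0 * exp(-qT) = 109.1300 * 1.00000000 = 109.13000000
K * exp(-rT) = 97.2000 * 0.97433509 = 94.70537071
P = C - S*exp(-qT) + K*exp(-rT)
P = 31.1390 - 109.13000000 + 94.70537071 = 16.7144

Answer: Put price = 16.7144


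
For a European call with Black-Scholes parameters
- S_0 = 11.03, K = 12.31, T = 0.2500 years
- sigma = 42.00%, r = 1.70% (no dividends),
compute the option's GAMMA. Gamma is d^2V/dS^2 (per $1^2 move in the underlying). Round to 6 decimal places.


Answer: Gamma = 0.159144

Derivation:
d1 = -0.3975862235; d2 = -0.6075862235
phi(d1) = 0.3686248069; exp(-qT) = 1.0000000000; exp(-rT) = 0.9957590185
Gamma = exp(-qT) * phi(d1) / (S * sigma * sqrt(T)) = 1.0000000000 * 0.3686248069 / (11.0300 * 0.4200 * 0.5000000000) = 0.159144


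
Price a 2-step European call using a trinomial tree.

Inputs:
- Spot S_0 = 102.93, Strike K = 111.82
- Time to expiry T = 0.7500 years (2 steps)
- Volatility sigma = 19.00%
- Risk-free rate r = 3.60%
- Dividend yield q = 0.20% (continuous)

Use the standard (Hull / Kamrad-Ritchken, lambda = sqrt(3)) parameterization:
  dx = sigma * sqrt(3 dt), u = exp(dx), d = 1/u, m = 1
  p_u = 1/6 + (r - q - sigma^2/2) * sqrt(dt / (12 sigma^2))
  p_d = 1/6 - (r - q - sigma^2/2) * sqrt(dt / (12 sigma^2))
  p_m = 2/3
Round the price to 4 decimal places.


dt = T/N = 0.375000; dx = sigma*sqrt(3*dt) = 0.201525
u = exp(dx) = 1.223267; d = 1/u = 0.817483
p_u = 0.181507, p_m = 0.666667, p_d = 0.151827
Discount per step: exp(-r*dt) = 0.986591
Stock lattice S(k, j) with j the centered position index:
  k=0: S(0,+0) = 102.9300
  k=1: S(1,-1) = 84.1435; S(1,+0) = 102.9300; S(1,+1) = 125.9109
  k=2: S(2,-2) = 68.7859; S(2,-1) = 84.1435; S(2,+0) = 102.9300; S(2,+1) = 125.9109; S(2,+2) = 154.0227
Terminal payoffs V(N, j) = max(S_T - K, 0):
  V(2,-2) = 0.000000; V(2,-1) = 0.000000; V(2,+0) = 0.000000; V(2,+1) = 14.090908; V(2,+2) = 42.202703
Backward induction: V(k, j) = exp(-r*dt) * [p_u * V(k+1, j+1) + p_m * V(k+1, j) + p_d * V(k+1, j-1)]
  V(1,-1) = exp(-r*dt) * [p_u*0.000000 + p_m*0.000000 + p_d*0.000000] = 0.000000
  V(1,+0) = exp(-r*dt) * [p_u*14.090908 + p_m*0.000000 + p_d*0.000000] = 2.523297
  V(1,+1) = exp(-r*dt) * [p_u*42.202703 + p_m*14.090908 + p_d*0.000000] = 16.825326
  V(0,+0) = exp(-r*dt) * [p_u*16.825326 + p_m*2.523297 + p_d*0.000000] = 4.672598

Answer: Price = V(0,0) = 4.6726


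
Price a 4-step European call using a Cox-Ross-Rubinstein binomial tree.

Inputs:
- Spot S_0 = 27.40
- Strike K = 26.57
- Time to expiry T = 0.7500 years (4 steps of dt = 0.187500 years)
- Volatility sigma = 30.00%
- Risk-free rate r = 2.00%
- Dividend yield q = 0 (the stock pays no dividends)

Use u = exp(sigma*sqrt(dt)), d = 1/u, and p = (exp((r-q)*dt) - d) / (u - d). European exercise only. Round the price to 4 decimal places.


Answer: Price = V(0,0) = 3.3902

Derivation:
dt = T/N = 0.187500
u = exp(sigma*sqrt(dt)) = 1.138719; d = 1/u = 0.878180
p = (exp((r-q)*dt) - d) / (u - d) = 0.481990
Discount per step: exp(-r*dt) = 0.996257
Stock lattice S(k, i) with i counting down-moves:
  k=0: S(0,0) = 27.4000
  k=1: S(1,0) = 31.2009; S(1,1) = 24.0621
  k=2: S(2,0) = 35.5290; S(2,1) = 27.4000; S(2,2) = 21.1309
  k=3: S(3,0) = 40.4576; S(3,1) = 31.2009; S(3,2) = 24.0621; S(3,3) = 18.5567
  k=4: S(4,0) = 46.0698; S(4,1) = 35.5290; S(4,2) = 27.4000; S(4,3) = 21.1309; S(4,4) = 16.2961
Terminal payoffs V(N, i) = max(S_T - K, 0):
  V(4,0) = 19.499828; V(4,1) = 8.959049; V(4,2) = 0.830000; V(4,3) = 0.000000; V(4,4) = 0.000000
Backward induction: V(k, i) = exp(-r*dt) * [p * V(k+1, i) + (1-p) * V(k+1, i+1)].
  V(3,0) = exp(-r*dt) * [p*19.499828 + (1-p)*8.959049] = 13.987048
  V(3,1) = exp(-r*dt) * [p*8.959049 + (1-p)*0.830000] = 4.730347
  V(3,2) = exp(-r*dt) * [p*0.830000 + (1-p)*0.000000] = 0.398554
  V(3,3) = exp(-r*dt) * [p*0.000000 + (1-p)*0.000000] = 0.000000
  V(2,0) = exp(-r*dt) * [p*13.987048 + (1-p)*4.730347] = 9.157578
  V(2,1) = exp(-r*dt) * [p*4.730347 + (1-p)*0.398554] = 2.477128
  V(2,2) = exp(-r*dt) * [p*0.398554 + (1-p)*0.000000] = 0.191380
  V(1,0) = exp(-r*dt) * [p*9.157578 + (1-p)*2.477128] = 5.675714
  V(1,1) = exp(-r*dt) * [p*2.477128 + (1-p)*0.191380] = 1.288248
  V(0,0) = exp(-r*dt) * [p*5.675714 + (1-p)*1.288248] = 3.390225


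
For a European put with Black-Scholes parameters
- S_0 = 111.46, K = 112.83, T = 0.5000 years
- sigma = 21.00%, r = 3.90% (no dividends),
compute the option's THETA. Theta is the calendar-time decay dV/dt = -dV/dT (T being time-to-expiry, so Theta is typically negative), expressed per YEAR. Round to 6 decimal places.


d1 = 0.1232959938; d2 = -0.0251964303
phi(d1) = 0.3959214349; exp(-qT) = 1.0000000000; exp(-rT) = 0.9806888952
Theta = -S*exp(-qT)*phi(d1)*sigma/(2*sqrt(T)) + r*K*exp(-rT)*N(-d2) - q*S*exp(-qT)*N(-d1)
N(-d1) = 0.4509363566; N(-d2) = 0.5100508579; sqrt(T) = 0.7071067812
Term 1 = -111.4600 * 1.0000000000 * 0.3959214349 * 0.2100 / (2 * 0.7071067812) = -6.5528820431
Term 2 = 0.0390 * 112.8300 * 0.9806888952 * 0.5100508579 = 2.2010704087
Term 3 = 0 (no dividend yield, q = 0)
Theta = -6.5528820431 + (2.2010704087) + (0.0000000000) = -4.351812

Answer: Theta = -4.351812


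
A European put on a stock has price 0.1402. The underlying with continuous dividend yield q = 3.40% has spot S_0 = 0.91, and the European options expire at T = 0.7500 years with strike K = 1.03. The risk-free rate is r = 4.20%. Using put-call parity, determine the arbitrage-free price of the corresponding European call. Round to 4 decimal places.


Answer: Call price = 0.0292

Derivation:
Put-call parity: C - P = S_0 * exp(-qT) - K * exp(-rT).
S_0 * exp(-qT) = 0.9100 * 0.97482238 = 0.88708836
K * exp(-rT) = 1.0300 * 0.96899096 = 0.99806069
C = P + S*exp(-qT) - K*exp(-rT)
C = 0.1402 + 0.88708836 - 0.99806069 = 0.0292


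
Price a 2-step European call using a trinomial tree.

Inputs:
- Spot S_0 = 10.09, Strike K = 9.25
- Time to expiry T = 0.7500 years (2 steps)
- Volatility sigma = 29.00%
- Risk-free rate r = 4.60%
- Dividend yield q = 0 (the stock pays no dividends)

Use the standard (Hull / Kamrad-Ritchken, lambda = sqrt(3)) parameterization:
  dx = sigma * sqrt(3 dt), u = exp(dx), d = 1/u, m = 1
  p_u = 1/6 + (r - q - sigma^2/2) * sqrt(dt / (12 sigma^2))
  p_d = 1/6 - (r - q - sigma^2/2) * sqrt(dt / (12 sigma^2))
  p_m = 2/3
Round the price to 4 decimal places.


dt = T/N = 0.375000; dx = sigma*sqrt(3*dt) = 0.307591
u = exp(dx) = 1.360145; d = 1/u = 0.735216
p_u = 0.169074, p_m = 0.666667, p_d = 0.164259
Discount per step: exp(-r*dt) = 0.982898
Stock lattice S(k, j) with j the centered position index:
  k=0: S(0,+0) = 10.0900
  k=1: S(1,-1) = 7.4183; S(1,+0) = 10.0900; S(1,+1) = 13.7239
  k=2: S(2,-2) = 5.4541; S(2,-1) = 7.4183; S(2,+0) = 10.0900; S(2,+1) = 13.7239; S(2,+2) = 18.6664
Terminal payoffs V(N, j) = max(S_T - K, 0):
  V(2,-2) = 0.000000; V(2,-1) = 0.000000; V(2,+0) = 0.840000; V(2,+1) = 4.473865; V(2,+2) = 9.416449
Backward induction: V(k, j) = exp(-r*dt) * [p_u * V(k+1, j+1) + p_m * V(k+1, j) + p_d * V(k+1, j-1)]
  V(1,-1) = exp(-r*dt) * [p_u*0.840000 + p_m*0.000000 + p_d*0.000000] = 0.139594
  V(1,+0) = exp(-r*dt) * [p_u*4.473865 + p_m*0.840000 + p_d*0.000000] = 1.293903
  V(1,+1) = exp(-r*dt) * [p_u*9.416449 + p_m*4.473865 + p_d*0.840000] = 4.632040
  V(0,+0) = exp(-r*dt) * [p_u*4.632040 + p_m*1.293903 + p_d*0.139594] = 1.640153

Answer: Price = V(0,0) = 1.6402
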